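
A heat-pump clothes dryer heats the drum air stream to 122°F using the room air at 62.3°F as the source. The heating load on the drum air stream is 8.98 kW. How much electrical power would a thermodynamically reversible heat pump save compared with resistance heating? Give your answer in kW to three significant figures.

8.06 kW

In absolute terms T_C = 289.98 K and T_H = 323.15 K, so ΔT = 33.17 K.
COP_Carnot = T_H/ΔT = 323.15/33.17 = 9.743.
Resistance heating needs Ẇ_res = Q̇_H = 8.980 kW; the reversible heat pump needs only Ẇ_hp = Q̇_H/COP = 0.9217 kW.
Saving = 8.980 − 0.9217 = 8.058 kW.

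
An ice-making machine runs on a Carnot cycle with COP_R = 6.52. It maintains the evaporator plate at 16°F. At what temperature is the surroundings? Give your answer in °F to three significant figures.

COP_R = T_C/(T_H − T_C) gives T_H − T_C = T_C/COP.
With T_C = 264.26 K, T_H = 264.26 × (1 + 1/6.52) = 304.79 K.
Converting, 304.79 K = 88.96°F.

89.0 °F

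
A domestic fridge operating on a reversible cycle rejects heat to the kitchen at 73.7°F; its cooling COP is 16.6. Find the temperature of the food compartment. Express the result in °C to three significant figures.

6.33 °C

For a Carnot refrigerator COP_R = T_C/(T_H − T_C), so T_C = COP·T_H/(1 + COP).
With T_H = 296.32 K, T_C = 16.6 × 296.32/17.60 = 279.48 K.
Converting, 279.48 K = 6.33°C.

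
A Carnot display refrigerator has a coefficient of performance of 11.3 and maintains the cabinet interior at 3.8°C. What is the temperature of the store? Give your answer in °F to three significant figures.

83.0 °F

COP_R = T_C/(T_H − T_C) gives T_H − T_C = T_C/COP.
With T_C = 276.95 K, T_H = 276.95 × (1 + 1/11.3) = 301.46 K.
Converting, 301.46 K = 82.96°F.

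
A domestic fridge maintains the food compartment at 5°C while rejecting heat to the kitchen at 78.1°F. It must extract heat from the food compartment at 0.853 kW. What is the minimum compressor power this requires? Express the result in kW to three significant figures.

In absolute terms T_C = 278.15 K and T_H = 298.76 K, so ΔT = 20.61 K.
COP_Carnot = T_C/ΔT = 278.15/20.61 = 13.50.
Ẇ_min = Q̇/COP_Carnot = 0.8530/13.50 = 0.06321 kW.

0.0632 kW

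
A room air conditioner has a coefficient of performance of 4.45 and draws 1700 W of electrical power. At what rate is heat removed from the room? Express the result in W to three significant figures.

7570 W

Q̇_C = COP × Ẇ = 4.45 × 1700 = 7565 W.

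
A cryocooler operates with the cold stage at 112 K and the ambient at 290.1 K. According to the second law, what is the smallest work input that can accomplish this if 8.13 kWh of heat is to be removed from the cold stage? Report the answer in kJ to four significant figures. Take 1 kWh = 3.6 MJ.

The reservoir spacing is ΔT = 290.1 − 112 = 178.1 K.
The reversible limit is COP_R = T_C/ΔT = 0.6289, so W_min = Q_C/COP = Q_C·ΔT/T_C.
W_min = 8.130 × 178.1/112.00 = 12.93 kWh = 46540 kJ.

46540 kJ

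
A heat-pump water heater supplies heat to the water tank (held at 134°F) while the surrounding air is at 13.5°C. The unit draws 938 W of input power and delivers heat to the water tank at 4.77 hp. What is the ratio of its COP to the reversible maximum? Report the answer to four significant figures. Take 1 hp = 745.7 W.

Converting, Q̇_H = 4.770 hp = 3557 W, so COP_actual = Q̇_H/Ẇ = 3557/938.0 = 3.792.
In absolute terms T_C = 286.65 K and T_H = 329.82 K, so ΔT = 43.17 K.
COP_Carnot = T_H/ΔT = 329.82/43.17 = 7.641.
η_II = COP_actual/COP_Carnot = 3.792/7.641 = 0.4963.

0.4963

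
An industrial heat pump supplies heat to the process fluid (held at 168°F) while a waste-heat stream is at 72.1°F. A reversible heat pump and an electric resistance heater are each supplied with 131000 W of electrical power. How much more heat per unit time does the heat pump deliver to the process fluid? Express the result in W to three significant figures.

726000 W

In absolute terms T_C = 295.43 K and T_H = 348.71 K, so ΔT = 53.28 K.
COP_Carnot = T_H/ΔT = 348.71/53.28 = 6.545.
The heat pump delivers Q̇_H = COP × Ẇ = 857400 W; the resistance heater delivers Ẇ = 131000 W.
Extra = (COP − 1)·Ẇ = 726400 W.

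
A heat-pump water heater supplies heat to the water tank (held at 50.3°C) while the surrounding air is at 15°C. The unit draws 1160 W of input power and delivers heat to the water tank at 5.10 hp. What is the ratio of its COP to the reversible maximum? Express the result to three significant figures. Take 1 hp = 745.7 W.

0.358

Converting, Q̇_H = 5.100 hp = 3803 W, so COP_actual = Q̇_H/Ẇ = 3803/1160 = 3.279.
In absolute terms T_C = 288.15 K and T_H = 323.45 K, so ΔT = 35.30 K.
COP_Carnot = T_H/ΔT = 323.45/35.30 = 9.163.
η_II = COP_actual/COP_Carnot = 3.279/9.163 = 0.3578.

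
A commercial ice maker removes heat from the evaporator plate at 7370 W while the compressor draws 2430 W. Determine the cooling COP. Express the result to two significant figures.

The first law gives Q̇_H = Q̇_C + Ẇ, so the three rates are Q̇_C = 7370, Q̇_H = 9800, Ẇ = 2430 W.
COP_R = Q̇_C/Ẇ = 7370/2430 = 3.033.

3.0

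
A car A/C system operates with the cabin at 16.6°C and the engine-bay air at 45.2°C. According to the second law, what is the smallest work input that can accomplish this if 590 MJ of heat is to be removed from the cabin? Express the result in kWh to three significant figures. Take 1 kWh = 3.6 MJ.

16.2 kWh

In absolute terms T_C = 289.75 K and T_H = 318.35 K, so ΔT = 28.60 K.
The reversible limit is COP_R = T_C/ΔT = 10.13, so W_min = Q_C/COP = Q_C·ΔT/T_C.
W_min = 590.0 × 28.60/289.75 = 58.24 MJ = 16.18 kWh.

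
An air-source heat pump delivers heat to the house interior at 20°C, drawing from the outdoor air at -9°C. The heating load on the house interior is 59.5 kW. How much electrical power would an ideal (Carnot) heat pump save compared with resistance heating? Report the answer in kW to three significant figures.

In absolute terms T_C = 264.15 K and T_H = 293.15 K, so ΔT = 29.00 K.
COP_Carnot = T_H/ΔT = 293.15/29.00 = 10.11.
Resistance heating needs Ẇ_res = Q̇_H = 59.50 kW; the reversible heat pump needs only Ẇ_hp = Q̇_H/COP = 5.886 kW.
Saving = 59.50 − 5.886 = 53.61 kW.

53.6 kW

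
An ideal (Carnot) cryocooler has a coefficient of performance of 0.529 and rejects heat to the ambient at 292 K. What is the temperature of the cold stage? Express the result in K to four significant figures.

101.0 K

For a Carnot refrigerator COP_R = T_C/(T_H − T_C), so T_C = COP·T_H/(1 + COP).
With T_H = 292.00 K, T_C = 0.529 × 292.00/1.529 = 101.03 K.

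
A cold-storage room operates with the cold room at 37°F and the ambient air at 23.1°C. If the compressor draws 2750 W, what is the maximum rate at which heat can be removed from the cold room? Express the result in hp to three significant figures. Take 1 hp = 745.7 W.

50.1 hp

In absolute terms T_C = 275.93 K and T_H = 296.25 K, so ΔT = 20.32 K.
COP_Carnot = T_C/ΔT = 275.93/20.32 = 13.58.
Q̇_max = COP_Carnot × Ẇ = 13.58 × 2750 W = 37340 W = 50.07 hp.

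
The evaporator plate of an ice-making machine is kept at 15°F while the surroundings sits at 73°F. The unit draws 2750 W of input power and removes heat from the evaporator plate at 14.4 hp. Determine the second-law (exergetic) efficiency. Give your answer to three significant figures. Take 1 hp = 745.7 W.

0.477

Converting, Q̇_C = 14.40 hp = 10740 W, so COP_actual = Q̇_C/Ẇ = 10740/2750 = 3.905.
In absolute terms T_C = 263.71 K and T_H = 295.93 K, so ΔT = 32.22 K.
COP_Carnot = T_C/ΔT = 263.71/32.22 = 8.184.
η_II = COP_actual/COP_Carnot = 3.905/8.184 = 0.4771.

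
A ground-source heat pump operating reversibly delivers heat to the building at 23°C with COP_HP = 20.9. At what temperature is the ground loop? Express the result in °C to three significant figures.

COP_HP = T_H/(T_H − T_C) gives T_H − T_C = T_H/COP.
With T_H = 296.15 K, T_C = 296.15 × (1 − 1/20.9) = 281.98 K.
Converting, 281.98 K = 8.83°C.

8.83 °C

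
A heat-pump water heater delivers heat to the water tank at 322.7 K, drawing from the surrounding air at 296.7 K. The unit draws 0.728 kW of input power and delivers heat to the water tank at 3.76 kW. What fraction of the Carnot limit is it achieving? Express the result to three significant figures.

COP_actual = Q̇_H/Ẇ = 3.760/0.7280 = 5.165.
The reservoir spacing is ΔT = 322.7 − 296.7 = 26.00 K.
COP_Carnot = T_H/ΔT = 322.70/26.00 = 12.41.
η_II = COP_actual/COP_Carnot = 5.165/12.41 = 0.4161.

0.416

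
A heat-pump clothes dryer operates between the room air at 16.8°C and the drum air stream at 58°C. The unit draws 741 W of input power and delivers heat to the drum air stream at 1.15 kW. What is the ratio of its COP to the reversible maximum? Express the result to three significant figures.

Converting, Q̇_H = 1.150 kW = 1150 W, so COP_actual = Q̇_H/Ẇ = 1150/741.0 = 1.552.
In absolute terms T_C = 289.95 K and T_H = 331.15 K, so ΔT = 41.20 K.
COP_Carnot = T_H/ΔT = 331.15/41.20 = 8.038.
η_II = COP_actual/COP_Carnot = 1.552/8.038 = 0.1931.

0.193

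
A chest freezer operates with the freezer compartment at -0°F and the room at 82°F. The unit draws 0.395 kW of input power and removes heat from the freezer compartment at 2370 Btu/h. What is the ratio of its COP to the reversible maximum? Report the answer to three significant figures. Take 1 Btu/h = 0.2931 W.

0.314

Converting, Q̇_C = 2370 Btu/h = 0.6946 kW, so COP_actual = Q̇_C/Ẇ = 0.6946/0.3950 = 1.759.
In absolute terms T_C = 255.37 K and T_H = 300.93 K, so ΔT = 45.56 K.
COP_Carnot = T_C/ΔT = 255.37/45.56 = 5.606.
η_II = COP_actual/COP_Carnot = 1.759/5.606 = 0.3137.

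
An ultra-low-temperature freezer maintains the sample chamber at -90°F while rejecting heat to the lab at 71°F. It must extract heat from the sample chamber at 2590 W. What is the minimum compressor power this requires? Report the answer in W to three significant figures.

1130 W

In absolute terms T_C = 205.37 K and T_H = 294.82 K, so ΔT = 89.44 K.
COP_Carnot = T_C/ΔT = 205.37/89.44 = 2.296.
Ẇ_min = Q̇/COP_Carnot = 2590/2.296 = 1128 W.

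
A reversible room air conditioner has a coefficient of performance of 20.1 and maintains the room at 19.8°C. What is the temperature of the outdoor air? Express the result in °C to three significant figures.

34.4 °C

COP_R = T_C/(T_H − T_C) gives T_H − T_C = T_C/COP.
With T_C = 292.95 K, T_H = 292.95 × (1 + 1/20.1) = 307.52 K.
Converting, 307.52 K = 34.37°C.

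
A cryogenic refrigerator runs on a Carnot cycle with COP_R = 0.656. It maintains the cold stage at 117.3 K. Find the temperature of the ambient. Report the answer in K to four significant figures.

296.1 K

COP_R = T_C/(T_H − T_C) gives T_H − T_C = T_C/COP.
With T_C = 117.30 K, T_H = 117.30 × (1 + 1/0.656) = 296.11 K.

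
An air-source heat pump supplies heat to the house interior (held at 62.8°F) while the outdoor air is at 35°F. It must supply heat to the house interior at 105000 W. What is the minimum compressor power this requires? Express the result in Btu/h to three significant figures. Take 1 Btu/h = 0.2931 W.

In absolute terms T_C = 274.82 K and T_H = 290.26 K, so ΔT = 15.44 K.
COP_Carnot = T_H/ΔT = 290.26/15.44 = 18.79.
Ẇ_min = Q̇/COP_Carnot = 105000/18.79 = 5587 W = 19060 Btu/h.

19100 Btu/h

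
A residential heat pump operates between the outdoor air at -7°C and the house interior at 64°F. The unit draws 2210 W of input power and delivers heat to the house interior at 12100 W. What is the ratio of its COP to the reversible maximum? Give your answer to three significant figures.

0.466

COP_actual = Q̇_H/Ẇ = 12100/2210 = 5.475.
In absolute terms T_C = 266.15 K and T_H = 290.93 K, so ΔT = 24.78 K.
COP_Carnot = T_H/ΔT = 290.93/24.78 = 11.74.
η_II = COP_actual/COP_Carnot = 5.475/11.74 = 0.4663.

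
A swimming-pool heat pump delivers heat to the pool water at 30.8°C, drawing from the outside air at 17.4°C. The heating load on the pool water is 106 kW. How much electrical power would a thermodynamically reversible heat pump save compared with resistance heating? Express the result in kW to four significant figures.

In absolute terms T_C = 290.55 K and T_H = 303.95 K, so ΔT = 13.40 K.
COP_Carnot = T_H/ΔT = 303.95/13.40 = 22.68.
Resistance heating needs Ẇ_res = Q̇_H = 106.0 kW; the reversible heat pump needs only Ẇ_hp = Q̇_H/COP = 4.673 kW.
Saving = 106.0 − 4.673 = 101.3 kW.

101.3 kW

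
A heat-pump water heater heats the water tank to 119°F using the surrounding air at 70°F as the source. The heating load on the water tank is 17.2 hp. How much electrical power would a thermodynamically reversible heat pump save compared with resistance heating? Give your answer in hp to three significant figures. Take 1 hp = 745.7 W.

In absolute terms T_C = 294.26 K and T_H = 321.48 K, so ΔT = 27.22 K.
COP_Carnot = T_H/ΔT = 321.48/27.22 = 11.81.
Resistance heating needs Ẇ_res = Q̇_H = 17.20 hp; the reversible heat pump needs only Ẇ_hp = Q̇_H/COP = 1.456 hp.
Saving = 17.20 − 1.456 = 15.74 hp.

15.7 hp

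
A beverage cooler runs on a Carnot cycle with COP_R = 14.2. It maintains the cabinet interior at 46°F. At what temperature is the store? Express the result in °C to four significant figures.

27.56 °C

COP_R = T_C/(T_H − T_C) gives T_H − T_C = T_C/COP.
With T_C = 280.93 K, T_H = 280.93 × (1 + 1/14.2) = 300.71 K.
Converting, 300.71 K = 27.56°C.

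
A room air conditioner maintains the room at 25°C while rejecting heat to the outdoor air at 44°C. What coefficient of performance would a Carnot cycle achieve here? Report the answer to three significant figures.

15.7

In absolute terms T_C = 298.15 K and T_H = 317.15 K, so ΔT = 19.00 K.
For a reversible cycle, COP_Carnot = T_C/ΔT = 298.15/19.00 = 15.69.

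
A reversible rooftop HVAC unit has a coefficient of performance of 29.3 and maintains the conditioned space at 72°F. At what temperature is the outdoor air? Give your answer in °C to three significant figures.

COP_R = T_C/(T_H − T_C) gives T_H − T_C = T_C/COP.
With T_C = 295.37 K, T_H = 295.37 × (1 + 1/29.3) = 305.45 K.
Converting, 305.45 K = 32.30°C.

32.3 °C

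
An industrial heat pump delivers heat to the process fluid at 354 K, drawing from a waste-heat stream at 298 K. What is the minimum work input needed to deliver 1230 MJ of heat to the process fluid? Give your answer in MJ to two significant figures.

190 MJ

The reservoir spacing is ΔT = 354 − 298 = 56.00 K.
The reversible limit is COP_HP = T_H/ΔT = 6.321, so W_min = Q_H/COP = Q_H·ΔT/T_H.
W_min = 1230 × 56.00/354.00 = 194.6 MJ.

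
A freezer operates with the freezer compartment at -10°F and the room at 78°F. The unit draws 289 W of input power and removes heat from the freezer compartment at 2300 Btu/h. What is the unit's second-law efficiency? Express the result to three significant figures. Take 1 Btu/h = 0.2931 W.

Converting, Q̇_C = 2300 Btu/h = 674.1 W, so COP_actual = Q̇_C/Ẇ = 674.1/289.0 = 2.333.
In absolute terms T_C = 249.82 K and T_H = 298.71 K, so ΔT = 48.89 K.
COP_Carnot = T_C/ΔT = 249.82/48.89 = 5.110.
η_II = COP_actual/COP_Carnot = 2.333/5.110 = 0.4565.

0.456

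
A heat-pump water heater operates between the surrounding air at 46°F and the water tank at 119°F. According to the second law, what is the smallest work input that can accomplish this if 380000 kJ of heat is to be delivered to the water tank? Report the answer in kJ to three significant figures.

47900 kJ

In absolute terms T_C = 280.93 K and T_H = 321.48 K, so ΔT = 40.56 K.
The reversible limit is COP_HP = T_H/ΔT = 7.927, so W_min = Q_H/COP = Q_H·ΔT/T_H.
W_min = 380000 × 40.56/321.48 = 47940 kJ.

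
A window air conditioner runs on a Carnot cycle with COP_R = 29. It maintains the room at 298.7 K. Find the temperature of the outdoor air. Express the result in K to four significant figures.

COP_R = T_C/(T_H − T_C) gives T_H − T_C = T_C/COP.
With T_C = 298.70 K, T_H = 298.70 × (1 + 1/29) = 309.00 K.

309.0 K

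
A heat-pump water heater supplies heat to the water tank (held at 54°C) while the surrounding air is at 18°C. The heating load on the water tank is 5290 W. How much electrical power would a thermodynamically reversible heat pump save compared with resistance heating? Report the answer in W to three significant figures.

4710 W

In absolute terms T_C = 291.15 K and T_H = 327.15 K, so ΔT = 36.00 K.
COP_Carnot = T_H/ΔT = 327.15/36.00 = 9.088.
Resistance heating needs Ẇ_res = Q̇_H = 5290 W; the reversible heat pump needs only Ẇ_hp = Q̇_H/COP = 582.1 W.
Saving = 5290 − 582.1 = 4708 W.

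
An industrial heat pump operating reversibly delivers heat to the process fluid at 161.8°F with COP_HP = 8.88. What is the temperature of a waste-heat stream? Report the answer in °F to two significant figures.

92 °F

COP_HP = T_H/(T_H − T_C) gives T_H − T_C = T_H/COP.
With T_H = 345.26 K, T_C = 345.26 × (1 − 1/8.88) = 306.38 K.
Converting, 306.38 K = 91.81°F.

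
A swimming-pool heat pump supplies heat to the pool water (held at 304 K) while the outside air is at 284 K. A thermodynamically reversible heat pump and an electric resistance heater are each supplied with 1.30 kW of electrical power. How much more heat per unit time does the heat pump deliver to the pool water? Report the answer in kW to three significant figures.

18.5 kW

The reservoir spacing is ΔT = 304 − 284 = 20.00 K.
COP_Carnot = T_H/ΔT = 304.00/20.00 = 15.20.
The heat pump delivers Q̇_H = COP × Ẇ = 19.76 kW; the resistance heater delivers Ẇ = 1.300 kW.
Extra = (COP − 1)·Ẇ = 18.46 kW.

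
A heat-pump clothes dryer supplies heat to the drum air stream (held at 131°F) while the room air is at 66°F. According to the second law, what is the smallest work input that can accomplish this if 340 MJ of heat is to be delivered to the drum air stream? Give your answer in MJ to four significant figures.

37.42 MJ

In absolute terms T_C = 292.04 K and T_H = 328.15 K, so ΔT = 36.11 K.
The reversible limit is COP_HP = T_H/ΔT = 9.087, so W_min = Q_H/COP = Q_H·ΔT/T_H.
W_min = 340.0 × 36.11/328.15 = 37.42 MJ.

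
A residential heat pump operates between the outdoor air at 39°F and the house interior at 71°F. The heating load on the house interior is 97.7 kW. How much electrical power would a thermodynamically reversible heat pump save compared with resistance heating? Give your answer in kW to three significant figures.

In absolute terms T_C = 277.04 K and T_H = 294.82 K, so ΔT = 17.78 K.
COP_Carnot = T_H/ΔT = 294.82/17.78 = 16.58.
Resistance heating needs Ẇ_res = Q̇_H = 97.70 kW; the reversible heat pump needs only Ẇ_hp = Q̇_H/COP = 5.891 kW.
Saving = 97.70 − 5.891 = 91.81 kW.

91.8 kW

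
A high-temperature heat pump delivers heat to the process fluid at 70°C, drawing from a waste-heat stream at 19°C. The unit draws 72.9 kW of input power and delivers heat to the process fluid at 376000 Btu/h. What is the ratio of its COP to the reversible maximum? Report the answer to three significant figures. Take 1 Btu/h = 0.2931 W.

0.225

Converting, Q̇_H = 376000 Btu/h = 110.2 kW, so COP_actual = Q̇_H/Ẇ = 110.2/72.90 = 1.512.
In absolute terms T_C = 292.15 K and T_H = 343.15 K, so ΔT = 51.00 K.
COP_Carnot = T_H/ΔT = 343.15/51.00 = 6.728.
η_II = COP_actual/COP_Carnot = 1.512/6.728 = 0.2247.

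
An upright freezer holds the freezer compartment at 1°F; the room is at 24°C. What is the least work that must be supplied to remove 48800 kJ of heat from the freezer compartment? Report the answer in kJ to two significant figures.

In absolute terms T_C = 255.93 K and T_H = 297.15 K, so ΔT = 41.22 K.
The reversible limit is COP_R = T_C/ΔT = 6.208, so W_min = Q_C/COP = Q_C·ΔT/T_C.
W_min = 48800 × 41.22/255.93 = 7860 kJ.

7900 kJ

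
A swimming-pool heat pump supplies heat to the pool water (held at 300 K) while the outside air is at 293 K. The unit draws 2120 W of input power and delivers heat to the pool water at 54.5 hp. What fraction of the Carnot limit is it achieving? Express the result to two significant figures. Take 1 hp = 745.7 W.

Converting, Q̇_H = 54.50 hp = 40640 W, so COP_actual = Q̇_H/Ẇ = 40640/2120 = 19.17.
The reservoir spacing is ΔT = 300 − 293 = 7.000 K.
COP_Carnot = T_H/ΔT = 300.00/7.000 = 42.86.
η_II = COP_actual/COP_Carnot = 19.17/42.86 = 0.4473.

0.45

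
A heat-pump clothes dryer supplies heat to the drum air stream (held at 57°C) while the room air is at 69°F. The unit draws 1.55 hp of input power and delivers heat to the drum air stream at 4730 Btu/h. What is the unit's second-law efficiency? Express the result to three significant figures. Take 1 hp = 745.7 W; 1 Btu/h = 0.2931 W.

0.132

Converting, Q̇_H = 4730 Btu/h = 1.859 hp, so COP_actual = Q̇_H/Ẇ = 1.859/1.550 = 1.199.
In absolute terms T_C = 293.71 K and T_H = 330.15 K, so ΔT = 36.44 K.
COP_Carnot = T_H/ΔT = 330.15/36.44 = 9.059.
η_II = COP_actual/COP_Carnot = 1.199/9.059 = 0.1324.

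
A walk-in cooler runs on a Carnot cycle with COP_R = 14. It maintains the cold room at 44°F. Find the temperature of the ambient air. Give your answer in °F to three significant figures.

80.0 °F

COP_R = T_C/(T_H − T_C) gives T_H − T_C = T_C/COP.
With T_C = 279.82 K, T_H = 279.82 × (1 + 1/14) = 299.80 K.
Converting, 299.80 K = 79.98°F.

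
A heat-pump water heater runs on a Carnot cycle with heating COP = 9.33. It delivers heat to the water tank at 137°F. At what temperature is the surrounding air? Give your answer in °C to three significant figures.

22.8 °C

COP_HP = T_H/(T_H − T_C) gives T_H − T_C = T_H/COP.
With T_H = 331.48 K, T_C = 331.48 × (1 − 1/9.33) = 295.95 K.
Converting, 295.95 K = 22.80°C.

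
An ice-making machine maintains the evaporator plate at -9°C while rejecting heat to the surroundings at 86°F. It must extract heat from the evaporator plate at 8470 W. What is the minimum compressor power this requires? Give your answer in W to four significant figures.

1251 W

In absolute terms T_C = 264.15 K and T_H = 303.15 K, so ΔT = 39.00 K.
COP_Carnot = T_C/ΔT = 264.15/39.00 = 6.773.
Ẇ_min = Q̇/COP_Carnot = 8470/6.773 = 1251 W.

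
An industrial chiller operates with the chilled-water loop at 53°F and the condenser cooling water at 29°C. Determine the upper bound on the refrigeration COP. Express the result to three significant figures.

16.4

In absolute terms T_C = 284.82 K and T_H = 302.15 K, so ΔT = 17.33 K.
For a reversible cycle, COP_Carnot = T_C/ΔT = 284.82/17.33 = 16.43.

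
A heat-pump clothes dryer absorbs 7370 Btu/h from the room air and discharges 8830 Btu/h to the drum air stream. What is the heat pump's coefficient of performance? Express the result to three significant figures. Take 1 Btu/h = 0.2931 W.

6.05

The first law gives Q̇_H = Q̇_C + Ẇ, so the three rates are Q̇_C = 7370, Q̇_H = 8830, Ẇ = 1460 Btu/h.
COP_HP = Q̇_H/Ẇ = 8830/1460 = 6.048.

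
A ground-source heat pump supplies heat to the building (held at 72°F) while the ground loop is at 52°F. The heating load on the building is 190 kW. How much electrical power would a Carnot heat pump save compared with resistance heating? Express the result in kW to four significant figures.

182.9 kW

In absolute terms T_C = 284.26 K and T_H = 295.37 K, so ΔT = 11.11 K.
COP_Carnot = T_H/ΔT = 295.37/11.11 = 26.58.
Resistance heating needs Ẇ_res = Q̇_H = 190.0 kW; the reversible heat pump needs only Ẇ_hp = Q̇_H/COP = 7.147 kW.
Saving = 190.0 − 7.147 = 182.9 kW.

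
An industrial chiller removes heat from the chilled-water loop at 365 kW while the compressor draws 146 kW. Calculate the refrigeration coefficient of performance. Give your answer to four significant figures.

2.500

The first law gives Q̇_H = Q̇_C + Ẇ, so the three rates are Q̇_C = 365.0, Q̇_H = 511.0, Ẇ = 146.0 kW.
COP_R = Q̇_C/Ẇ = 365.0/146.0 = 2.500.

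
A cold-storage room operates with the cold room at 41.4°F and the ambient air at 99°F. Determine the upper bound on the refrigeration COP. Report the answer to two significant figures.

8.7

In absolute terms T_C = 278.37 K and T_H = 310.37 K, so ΔT = 32.00 K.
For a reversible cycle, COP_Carnot = T_C/ΔT = 278.37/32.00 = 8.699.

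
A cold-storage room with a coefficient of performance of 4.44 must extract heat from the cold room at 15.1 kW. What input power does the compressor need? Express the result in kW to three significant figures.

Ẇ = Q̇_C/COP = 15.10/4.44 = 3.401 kW.

3.40 kW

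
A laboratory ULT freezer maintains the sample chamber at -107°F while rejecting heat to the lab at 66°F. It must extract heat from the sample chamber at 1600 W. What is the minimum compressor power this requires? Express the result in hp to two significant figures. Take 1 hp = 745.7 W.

1.1 hp

In absolute terms T_C = 195.93 K and T_H = 292.04 K, so ΔT = 96.11 K.
COP_Carnot = T_C/ΔT = 195.93/96.11 = 2.039.
Ẇ_min = Q̇/COP_Carnot = 1600/2.039 = 784.9 W = 1.053 hp.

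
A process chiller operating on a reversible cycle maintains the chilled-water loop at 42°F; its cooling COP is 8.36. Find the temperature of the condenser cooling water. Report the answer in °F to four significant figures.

102.0 °F

COP_R = T_C/(T_H − T_C) gives T_H − T_C = T_C/COP.
With T_C = 278.71 K, T_H = 278.71 × (1 + 1/8.36) = 312.04 K.
Converting, 312.04 K = 102.01°F.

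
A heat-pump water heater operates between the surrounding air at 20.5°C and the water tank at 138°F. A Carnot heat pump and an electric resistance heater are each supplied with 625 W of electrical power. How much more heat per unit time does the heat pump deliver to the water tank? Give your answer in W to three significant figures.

In absolute terms T_C = 293.65 K and T_H = 332.04 K, so ΔT = 38.39 K.
COP_Carnot = T_H/ΔT = 332.04/38.39 = 8.649.
The heat pump delivers Q̇_H = COP × Ẇ = 5406 W; the resistance heater delivers Ẇ = 625.0 W.
Extra = (COP − 1)·Ẇ = 4781 W.

4780 W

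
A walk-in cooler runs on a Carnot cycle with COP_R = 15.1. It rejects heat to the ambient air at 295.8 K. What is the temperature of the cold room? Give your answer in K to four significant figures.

277.4 K

For a Carnot refrigerator COP_R = T_C/(T_H − T_C), so T_C = COP·T_H/(1 + COP).
With T_H = 295.80 K, T_C = 15.1 × 295.80/16.10 = 277.43 K.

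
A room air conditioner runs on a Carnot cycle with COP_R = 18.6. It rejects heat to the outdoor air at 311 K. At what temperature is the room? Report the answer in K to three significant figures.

295 K

For a Carnot refrigerator COP_R = T_C/(T_H − T_C), so T_C = COP·T_H/(1 + COP).
With T_H = 311.00 K, T_C = 18.6 × 311.00/19.60 = 295.13 K.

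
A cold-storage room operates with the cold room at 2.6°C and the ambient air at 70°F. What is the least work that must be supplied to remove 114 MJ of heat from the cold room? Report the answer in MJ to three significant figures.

In absolute terms T_C = 275.75 K and T_H = 294.26 K, so ΔT = 18.51 K.
The reversible limit is COP_R = T_C/ΔT = 14.90, so W_min = Q_C/COP = Q_C·ΔT/T_C.
W_min = 114.0 × 18.51/275.75 = 7.653 MJ.

7.65 MJ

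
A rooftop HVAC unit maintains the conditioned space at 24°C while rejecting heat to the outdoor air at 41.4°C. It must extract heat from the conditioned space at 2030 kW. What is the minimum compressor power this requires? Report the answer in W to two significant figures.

In absolute terms T_C = 297.15 K and T_H = 314.55 K, so ΔT = 17.40 K.
COP_Carnot = T_C/ΔT = 297.15/17.40 = 17.08.
Ẇ_min = Q̇/COP_Carnot = 2030/17.08 = 118.9 kW = 118900 W.

120000 W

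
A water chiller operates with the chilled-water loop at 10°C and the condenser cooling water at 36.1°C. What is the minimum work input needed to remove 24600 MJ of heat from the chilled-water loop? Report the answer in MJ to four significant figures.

2268 MJ

In absolute terms T_C = 283.15 K and T_H = 309.25 K, so ΔT = 26.10 K.
The reversible limit is COP_R = T_C/ΔT = 10.85, so W_min = Q_C/COP = Q_C·ΔT/T_C.
W_min = 24600 × 26.10/283.15 = 2268 MJ.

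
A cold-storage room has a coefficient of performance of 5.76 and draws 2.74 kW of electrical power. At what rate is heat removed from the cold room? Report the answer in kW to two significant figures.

16 kW

Q̇_C = COP × Ẇ = 5.76 × 2.740 = 15.78 kW.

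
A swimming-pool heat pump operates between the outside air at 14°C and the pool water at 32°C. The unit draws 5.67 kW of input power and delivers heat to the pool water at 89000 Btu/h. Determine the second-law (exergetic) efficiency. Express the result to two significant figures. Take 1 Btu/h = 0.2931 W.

0.27

Converting, Q̇_H = 89000 Btu/h = 26.09 kW, so COP_actual = Q̇_H/Ẇ = 26.09/5.670 = 4.601.
In absolute terms T_C = 287.15 K and T_H = 305.15 K, so ΔT = 18.00 K.
COP_Carnot = T_H/ΔT = 305.15/18.00 = 16.95.
η_II = COP_actual/COP_Carnot = 4.601/16.95 = 0.2714.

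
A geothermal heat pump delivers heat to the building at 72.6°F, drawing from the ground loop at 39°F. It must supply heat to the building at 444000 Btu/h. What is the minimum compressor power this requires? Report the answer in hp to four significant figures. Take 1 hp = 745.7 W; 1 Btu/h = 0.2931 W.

11.02 hp

In absolute terms T_C = 277.04 K and T_H = 295.71 K, so ΔT = 18.67 K.
COP_Carnot = T_H/ΔT = 295.71/18.67 = 15.84.
Ẇ_min = Q̇/COP_Carnot = 444000/15.84 = 28030 Btu/h = 11.02 hp.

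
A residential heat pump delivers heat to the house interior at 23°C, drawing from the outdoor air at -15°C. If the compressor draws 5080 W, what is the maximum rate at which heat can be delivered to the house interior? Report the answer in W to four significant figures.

39590 W

In absolute terms T_C = 258.15 K and T_H = 296.15 K, so ΔT = 38.00 K.
COP_Carnot = T_H/ΔT = 296.15/38.00 = 7.793.
Q̇_max = COP_Carnot × Ẇ = 7.793 × 5080 W = 39590 W.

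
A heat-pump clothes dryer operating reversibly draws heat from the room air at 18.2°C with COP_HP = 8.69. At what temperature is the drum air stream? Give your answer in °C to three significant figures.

COP_HP = T_H/(T_H − T_C) rearranges to T_H = COP·T_C/(COP − 1).
With T_C = 291.35 K, T_H = 8.69 × 291.35/7.690 = 329.24 K.
Converting, 329.24 K = 56.09°C.

56.1 °C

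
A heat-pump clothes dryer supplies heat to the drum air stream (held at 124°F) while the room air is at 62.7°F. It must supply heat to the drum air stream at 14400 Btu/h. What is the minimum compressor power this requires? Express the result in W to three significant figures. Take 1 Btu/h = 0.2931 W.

In absolute terms T_C = 290.21 K and T_H = 324.26 K, so ΔT = 34.06 K.
COP_Carnot = T_H/ΔT = 324.26/34.06 = 9.522.
Ẇ_min = Q̇/COP_Carnot = 14400/9.522 = 1512 Btu/h = 443.3 W.

443 W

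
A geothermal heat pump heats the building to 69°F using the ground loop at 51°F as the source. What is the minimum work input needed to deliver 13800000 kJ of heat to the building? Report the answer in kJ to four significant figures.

469900 kJ

In absolute terms T_C = 283.71 K and T_H = 293.71 K, so ΔT = 10.00 K.
The reversible limit is COP_HP = T_H/ΔT = 29.37, so W_min = Q_H/COP = Q_H·ΔT/T_H.
W_min = 13800000 × 10.00/293.71 = 469900 kJ.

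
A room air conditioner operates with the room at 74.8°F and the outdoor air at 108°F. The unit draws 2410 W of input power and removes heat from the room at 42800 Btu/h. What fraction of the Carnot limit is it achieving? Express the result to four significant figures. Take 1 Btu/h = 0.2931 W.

0.3233

Converting, Q̇_C = 42800 Btu/h = 12540 W, so COP_actual = Q̇_C/Ẇ = 12540/2410 = 5.205.
In absolute terms T_C = 296.93 K and T_H = 315.37 K, so ΔT = 18.44 K.
COP_Carnot = T_C/ΔT = 296.93/18.44 = 16.10.
η_II = COP_actual/COP_Carnot = 5.205/16.10 = 0.3233.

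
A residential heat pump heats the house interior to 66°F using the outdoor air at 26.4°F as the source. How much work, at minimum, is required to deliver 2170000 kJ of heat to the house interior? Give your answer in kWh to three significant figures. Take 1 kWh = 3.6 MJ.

In absolute terms T_C = 270.04 K and T_H = 292.04 K, so ΔT = 22.00 K.
The reversible limit is COP_HP = T_H/ΔT = 13.27, so W_min = Q_H/COP = Q_H·ΔT/T_H.
W_min = 2170000 × 22.00/292.04 = 163500 kJ = 45.41 kWh.

45.4 kWh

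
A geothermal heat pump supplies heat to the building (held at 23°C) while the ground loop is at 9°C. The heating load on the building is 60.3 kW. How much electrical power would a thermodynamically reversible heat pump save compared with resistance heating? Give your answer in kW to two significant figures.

In absolute terms T_C = 282.15 K and T_H = 296.15 K, so ΔT = 14.00 K.
COP_Carnot = T_H/ΔT = 296.15/14.00 = 21.15.
Resistance heating needs Ẇ_res = Q̇_H = 60.30 kW; the reversible heat pump needs only Ẇ_hp = Q̇_H/COP = 2.851 kW.
Saving = 60.30 − 2.851 = 57.45 kW.

57 kW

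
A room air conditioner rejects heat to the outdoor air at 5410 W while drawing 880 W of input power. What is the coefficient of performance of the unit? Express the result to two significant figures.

5.1

The first law gives Q̇_H = Q̇_C + Ẇ, so the three rates are Q̇_C = 4530, Q̇_H = 5410, Ẇ = 880.0 W.
COP_R = Q̇_C/Ẇ = 4530/880.0 = 5.148.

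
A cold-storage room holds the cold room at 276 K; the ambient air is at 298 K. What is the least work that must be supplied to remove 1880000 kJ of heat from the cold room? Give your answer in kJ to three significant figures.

150000 kJ

The reservoir spacing is ΔT = 298 − 276 = 22.00 K.
The reversible limit is COP_R = T_C/ΔT = 12.55, so W_min = Q_C/COP = Q_C·ΔT/T_C.
W_min = 1880000 × 22.00/276.00 = 149900 kJ.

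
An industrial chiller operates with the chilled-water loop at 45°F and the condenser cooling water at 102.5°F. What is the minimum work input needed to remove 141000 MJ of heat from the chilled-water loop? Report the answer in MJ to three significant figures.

In absolute terms T_C = 280.37 K and T_H = 312.32 K, so ΔT = 31.94 K.
The reversible limit is COP_R = T_C/ΔT = 8.777, so W_min = Q_C/COP = Q_C·ΔT/T_C.
W_min = 141000 × 31.94/280.37 = 16060 MJ.

16100 MJ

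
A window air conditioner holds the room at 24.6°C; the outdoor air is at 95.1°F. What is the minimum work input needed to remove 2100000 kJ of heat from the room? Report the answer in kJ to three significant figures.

73700 kJ

In absolute terms T_C = 297.75 K and T_H = 308.21 K, so ΔT = 10.46 K.
The reversible limit is COP_R = T_C/ΔT = 28.48, so W_min = Q_C/COP = Q_C·ΔT/T_C.
W_min = 2100000 × 10.46/297.75 = 73740 kJ.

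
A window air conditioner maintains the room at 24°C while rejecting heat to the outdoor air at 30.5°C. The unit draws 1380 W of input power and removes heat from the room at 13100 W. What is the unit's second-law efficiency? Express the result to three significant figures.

COP_actual = Q̇_C/Ẇ = 13100/1380 = 9.493.
In absolute terms T_C = 297.15 K and T_H = 303.65 K, so ΔT = 6.500 K.
COP_Carnot = T_C/ΔT = 297.15/6.500 = 45.72.
η_II = COP_actual/COP_Carnot = 9.493/45.72 = 0.2076.

0.208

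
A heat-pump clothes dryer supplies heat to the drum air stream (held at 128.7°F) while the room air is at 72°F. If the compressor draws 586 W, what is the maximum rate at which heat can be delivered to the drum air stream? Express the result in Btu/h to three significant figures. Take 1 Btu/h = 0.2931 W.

20700 Btu/h

In absolute terms T_C = 295.37 K and T_H = 326.87 K, so ΔT = 31.50 K.
COP_Carnot = T_H/ΔT = 326.87/31.50 = 10.38.
Q̇_max = COP_Carnot × Ẇ = 10.38 × 586.0 W = 6081 W = 20750 Btu/h.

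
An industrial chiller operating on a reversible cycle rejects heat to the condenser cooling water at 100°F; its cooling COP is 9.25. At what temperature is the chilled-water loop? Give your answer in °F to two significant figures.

45 °F

For a Carnot refrigerator COP_R = T_C/(T_H − T_C), so T_C = COP·T_H/(1 + COP).
With T_H = 310.93 K, T_C = 9.25 × 310.93/10.25 = 280.59 K.
Converting, 280.59 K = 45.40°F.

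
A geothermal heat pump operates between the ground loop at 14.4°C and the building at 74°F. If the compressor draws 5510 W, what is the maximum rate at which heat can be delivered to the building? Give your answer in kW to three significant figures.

183 kW

In absolute terms T_C = 287.55 K and T_H = 296.48 K, so ΔT = 8.933 K.
COP_Carnot = T_H/ΔT = 296.48/8.933 = 33.19.
Q̇_max = COP_Carnot × Ẇ = 33.19 × 5510 W = 182900 W = 182.9 kW.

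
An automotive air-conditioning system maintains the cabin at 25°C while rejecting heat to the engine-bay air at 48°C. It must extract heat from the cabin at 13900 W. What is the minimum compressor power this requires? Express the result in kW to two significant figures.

1.1 kW

In absolute terms T_C = 298.15 K and T_H = 321.15 K, so ΔT = 23.00 K.
COP_Carnot = T_C/ΔT = 298.15/23.00 = 12.96.
Ẇ_min = Q̇/COP_Carnot = 13900/12.96 = 1072 W = 1.072 kW.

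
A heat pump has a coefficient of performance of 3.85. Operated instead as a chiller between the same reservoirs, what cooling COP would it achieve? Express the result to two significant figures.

2.9

Since Q_H = Q_C + W for any cycle, COP_R = Q_C/W = Q_H/W − 1.
COP_R = 3.85 − 1 = 2.85.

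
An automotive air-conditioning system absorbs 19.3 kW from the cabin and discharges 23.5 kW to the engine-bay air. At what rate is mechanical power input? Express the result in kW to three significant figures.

4.20 kW

For a cyclic device the first law requires Q̇_H = Q̇_C + Ẇ.
Ẇ = Q̇_H − Q̇_C = 4.200 kW.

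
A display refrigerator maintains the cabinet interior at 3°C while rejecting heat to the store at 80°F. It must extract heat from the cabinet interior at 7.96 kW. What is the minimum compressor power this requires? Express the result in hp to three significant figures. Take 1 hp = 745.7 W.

0.915 hp

In absolute terms T_C = 276.15 K and T_H = 299.82 K, so ΔT = 23.67 K.
COP_Carnot = T_C/ΔT = 276.15/23.67 = 11.67.
Ẇ_min = Q̇/COP_Carnot = 7.960/11.67 = 0.6822 kW = 0.9148 hp.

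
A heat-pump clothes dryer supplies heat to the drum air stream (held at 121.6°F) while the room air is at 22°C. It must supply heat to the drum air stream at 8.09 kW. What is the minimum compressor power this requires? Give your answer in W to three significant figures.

In absolute terms T_C = 295.15 K and T_H = 322.93 K, so ΔT = 27.78 K.
COP_Carnot = T_H/ΔT = 322.93/27.78 = 11.63.
Ẇ_min = Q̇/COP_Carnot = 8.090/11.63 = 0.6959 kW = 695.9 W.

696 W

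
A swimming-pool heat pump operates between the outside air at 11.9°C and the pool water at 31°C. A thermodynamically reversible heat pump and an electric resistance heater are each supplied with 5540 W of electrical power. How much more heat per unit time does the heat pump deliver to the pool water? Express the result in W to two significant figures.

83000 W

In absolute terms T_C = 285.05 K and T_H = 304.15 K, so ΔT = 19.10 K.
COP_Carnot = T_H/ΔT = 304.15/19.10 = 15.92.
The heat pump delivers Q̇_H = COP × Ẇ = 88220 W; the resistance heater delivers Ẇ = 5540 W.
Extra = (COP − 1)·Ẇ = 82680 W.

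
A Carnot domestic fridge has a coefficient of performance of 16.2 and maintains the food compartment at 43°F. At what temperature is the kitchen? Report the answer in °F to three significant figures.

COP_R = T_C/(T_H − T_C) gives T_H − T_C = T_C/COP.
With T_C = 279.26 K, T_H = 279.26 × (1 + 1/16.2) = 296.50 K.
Converting, 296.50 K = 74.03°F.

74.0 °F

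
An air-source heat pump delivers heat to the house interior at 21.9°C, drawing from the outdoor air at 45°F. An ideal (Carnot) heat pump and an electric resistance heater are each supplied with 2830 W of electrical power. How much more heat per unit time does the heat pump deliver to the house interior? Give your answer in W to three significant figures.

54100 W

In absolute terms T_C = 280.37 K and T_H = 295.05 K, so ΔT = 14.68 K.
COP_Carnot = T_H/ΔT = 295.05/14.68 = 20.10.
The heat pump delivers Q̇_H = COP × Ẇ = 56890 W; the resistance heater delivers Ẇ = 2830 W.
Extra = (COP − 1)·Ẇ = 54060 W.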